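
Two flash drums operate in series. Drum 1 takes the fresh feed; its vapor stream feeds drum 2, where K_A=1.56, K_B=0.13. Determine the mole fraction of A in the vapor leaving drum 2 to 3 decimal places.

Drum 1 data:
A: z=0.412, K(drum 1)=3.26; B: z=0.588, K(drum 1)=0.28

y_A (drum 2) = 0.949

Drum 1:
Rachford–Rice: g(ψ₁) = Σ zᵢ(Kᵢ−1)/(1+ψ₁(Kᵢ−1)) = 0.
Feasibility: ΣzᵢKᵢ = 1.508, Σzᵢ/Kᵢ = 2.226 — both > 1, two phases present.
Binary case is linear: z₁(K₁−1)(1+ψ₁(K₂−1)) + z₂(K₂−1)(1+ψ₁(K₁−1)) = 0
⇒ ψ₁ = [z₁(K₁−1)+z₂(K₂−1)] / [−(K₁−1)(K₂−1)] = 0.5078/1.6272 = 0.312
Drum-1 compositions:
  A: x = 0.242, y = 0.788
  B: x = 0.758, y = 0.212
Drum-2 feed = drum-1 vapor: z₂ = (0.7877, 0.2123).
Drum 2:
Binary case is linear: z₁(K₁−1)(1+ψ₂(K₂−1)) + z₂(K₂−1)(1+ψ₂(K₁−1)) = 0
⇒ ψ₂ = [z₁(K₁−1)+z₂(K₂−1)] / [−(K₁−1)(K₂−1)] = 0.2563/0.4872 = 0.526
  A: x = 0.608, y = 0.949
  B: x = 0.392, y = 0.051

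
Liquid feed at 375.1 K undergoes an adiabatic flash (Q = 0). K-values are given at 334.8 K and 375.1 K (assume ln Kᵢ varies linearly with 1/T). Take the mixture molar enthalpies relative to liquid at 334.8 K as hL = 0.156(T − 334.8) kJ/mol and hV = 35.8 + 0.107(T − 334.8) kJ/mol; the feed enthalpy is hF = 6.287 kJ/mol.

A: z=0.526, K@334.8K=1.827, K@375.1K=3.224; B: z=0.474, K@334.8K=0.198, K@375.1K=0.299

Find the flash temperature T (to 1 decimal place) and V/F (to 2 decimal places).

Adiabatic flash: solve Rachford–Rice at each trial T, then check hF = ψ·hV(T) + (1−ψ)·hL(T).
  T = 334.8 K: K = (1.827, 0.198), RR gives ψ = 0.083, H_out = 2.961 kJ/mol
  T = 375.1 K: K = (3.224, 0.299), RR gives ψ = 0.537, H_out = 24.459 kJ/mol
  T = 355.0 K: K = (2.468, 0.246), RR gives ψ = 0.375, H_out = 16.206 kJ/mol
  T = 344.9 K: K = (2.133, 0.222), RR gives ψ = 0.257, H_out = 10.659 kJ/mol
  T = 339.9 K: K = (1.978, 0.210), RR gives ψ = 0.181, H_out = 7.225 kJ/mol
  T = 337.4 K: K = (1.903, 0.204), RR gives ψ = 0.136, H_out = 5.250 kJ/mol
  T = 338.6 K: K = (1.939, 0.207), RR gives ψ = 0.158, H_out = 6.223 kJ/mol
Linear interpolation between T = 338.6 (H_out = 6.223) and T = 339.9 (H_out = 7.225) on hF = 6.287 gives T ≈ 338.7 K, at which ψ = 0.16.

T = 338.7 K, V/F = 0.16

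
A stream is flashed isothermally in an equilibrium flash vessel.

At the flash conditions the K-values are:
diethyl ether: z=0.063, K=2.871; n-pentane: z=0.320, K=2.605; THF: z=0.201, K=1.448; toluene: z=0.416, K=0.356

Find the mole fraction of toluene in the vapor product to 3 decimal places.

y_toluene = 0.226

Iterate (Newton) starting at β = 0.41:
  β = 0.410: g = 0.0885, g' = -0.718 → β = 0.533
  β = 0.533: g = 0.0004, g' = -0.721 → β = 0.534
Converged at β = 0.534.
Compositions from xᵢ = zᵢ/(1+β(Kᵢ−1)), yᵢ = Kᵢxᵢ:
  diethyl ether: x = 0.032, y = 0.090
  n-pentane: x = 0.172, y = 0.449
  THF: x = 0.162, y = 0.235
  toluene: x = 0.634, y = 0.226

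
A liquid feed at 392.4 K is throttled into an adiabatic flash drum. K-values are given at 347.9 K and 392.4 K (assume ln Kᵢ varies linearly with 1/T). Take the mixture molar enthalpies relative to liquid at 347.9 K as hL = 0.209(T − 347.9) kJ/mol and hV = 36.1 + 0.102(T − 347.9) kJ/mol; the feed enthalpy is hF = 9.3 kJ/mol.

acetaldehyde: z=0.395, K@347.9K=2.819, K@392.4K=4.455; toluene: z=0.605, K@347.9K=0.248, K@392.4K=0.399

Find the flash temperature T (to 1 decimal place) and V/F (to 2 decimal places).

T = 353.0 K, V/F = 0.23

Adiabatic flash: solve Rachford–Rice at each trial T, then check hF = ψ·hV(T) + (1−ψ)·hL(T).
  T = 347.9 K: K = (2.819, 0.248), RR gives ψ = 0.193, H_out = 6.955 kJ/mol
  T = 392.4 K: K = (4.455, 0.399), RR gives ψ = 0.482, H_out = 24.410 kJ/mol
  T = 370.1 K: K = (3.591, 0.319), RR gives ψ = 0.346, H_out = 16.324 kJ/mol
  T = 359.0 K: K = (3.194, 0.282), RR gives ψ = 0.275, H_out = 11.907 kJ/mol
  T = 353.4 K: K = (3.002, 0.265), RR gives ψ = 0.235, H_out = 9.494 kJ/mol
  T = 350.6 K: K = (2.908, 0.256), RR gives ψ = 0.214, H_out = 8.225 kJ/mol
  T = 352.0 K: K = (2.955, 0.260), RR gives ψ = 0.225, H_out = 8.865 kJ/mol
Linear interpolation between T = 352.0 (H_out = 8.865) and T = 353.4 (H_out = 9.494) on hF = 9.3 gives T ≈ 353.0 K, at which ψ = 0.23.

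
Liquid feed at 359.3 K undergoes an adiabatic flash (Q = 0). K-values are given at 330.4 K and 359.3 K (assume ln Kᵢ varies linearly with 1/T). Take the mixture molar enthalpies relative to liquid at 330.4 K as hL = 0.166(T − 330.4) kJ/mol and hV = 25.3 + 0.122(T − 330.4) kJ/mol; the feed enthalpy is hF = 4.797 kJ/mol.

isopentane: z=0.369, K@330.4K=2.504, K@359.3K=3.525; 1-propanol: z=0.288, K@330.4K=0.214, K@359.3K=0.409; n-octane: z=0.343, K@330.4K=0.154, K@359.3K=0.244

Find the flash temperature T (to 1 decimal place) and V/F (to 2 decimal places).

Adiabatic flash: solve Rachford–Rice at each trial T, then check hF = ψ·hV(T) + (1−ψ)·hL(T).
  T = 330.4 K: K = (2.504, 0.214, 0.154), RR gives ψ = 0.031, H_out = 0.789 kJ/mol
  T = 359.3 K: K = (3.525, 0.409, 0.244), RR gives ψ = 0.290, H_out = 11.772 kJ/mol
  T = 344.9 K: K = (2.994, 0.300, 0.196), RR gives ψ = 0.171, H_out = 6.624 kJ/mol
  T = 337.6 K: K = (2.742, 0.254, 0.174), RR gives ψ = 0.105, H_out = 3.819 kJ/mol
  T = 341.2 K: K = (2.865, 0.276, 0.185), RR gives ψ = 0.138, H_out = 5.228 kJ/mol
  T = 339.4 K: K = (2.803, 0.265, 0.179), RR gives ψ = 0.122, H_out = 4.531 kJ/mol
Linear interpolation between T = 339.4 (H_out = 4.531) and T = 341.2 (H_out = 5.228) on hF = 4.797 gives T ≈ 340.1 K, at which ψ = 0.13.

T = 340.1 K, V/F = 0.13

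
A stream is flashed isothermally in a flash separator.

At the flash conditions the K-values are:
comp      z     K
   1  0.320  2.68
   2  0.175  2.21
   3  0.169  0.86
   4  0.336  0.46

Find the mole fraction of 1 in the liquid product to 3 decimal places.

Newton–Raphson from β = 0.48:
  β = 0.480: g = 0.1613, g' = -0.562 → β = 0.767
  β = 0.767: g = 0.0084, g' = -0.531 → β = 0.783
Converged at β = 0.783.
Compositions from xᵢ = zᵢ/(1+β(Kᵢ−1)), yᵢ = Kᵢxᵢ:
  1: x = 0.138, y = 0.370
  2: x = 0.090, y = 0.199
  3: x = 0.190, y = 0.163
  4: x = 0.582, y = 0.268

x_1 = 0.138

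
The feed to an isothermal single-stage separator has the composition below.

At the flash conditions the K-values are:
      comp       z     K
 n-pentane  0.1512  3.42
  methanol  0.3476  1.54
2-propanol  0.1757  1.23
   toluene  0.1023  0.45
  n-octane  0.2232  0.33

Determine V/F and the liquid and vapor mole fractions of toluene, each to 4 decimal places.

Iterate (Newton) starting at V/F = 0.5:
  V/F = 0.5000: g = 0.04712, g' = -0.5371 → V/F = 0.5877
  V/F = 0.5877: g = -0.00069, g' = -0.5567 → V/F = 0.5865
Converged at V/F = 0.5865.
Compositions from xᵢ = zᵢ/(1+V/F(Kᵢ−1)), yᵢ = Kᵢxᵢ:
  n-pentane: x = 0.0625, y = 0.2137
  methanol: x = 0.2640, y = 0.4065
  2-propanol: x = 0.1548, y = 0.1904
  toluene: x = 0.1510, y = 0.0680
  n-octane: x = 0.3677, y = 0.1213

V/F = 0.5865, x_toluene = 0.1510, y_toluene = 0.0680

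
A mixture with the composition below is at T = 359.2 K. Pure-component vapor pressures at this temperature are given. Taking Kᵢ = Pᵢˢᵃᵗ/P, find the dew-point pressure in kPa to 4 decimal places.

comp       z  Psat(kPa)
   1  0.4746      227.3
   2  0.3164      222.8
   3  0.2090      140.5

Pdew = 200.1745 kPa

At the dew point ψ → 1, so Σzᵢ/Kᵢ = 1 with Kᵢ = Pᵢˢᵃᵗ/P ⇒ 1/P = Σzᵢ/Pᵢˢᵃᵗ.
1/P = 0.4746/227.3 + 0.3164/222.8 + 0.2090/140.5 = 0.0049956 ⇒ P = 200.1745 kPa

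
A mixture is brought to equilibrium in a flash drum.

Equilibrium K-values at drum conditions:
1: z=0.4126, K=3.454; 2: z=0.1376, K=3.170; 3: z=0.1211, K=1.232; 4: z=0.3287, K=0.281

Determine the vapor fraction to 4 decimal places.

Rachford–Rice: g(ψ) = Σ zᵢ(Kᵢ−1)/(1+ψ(Kᵢ−1)) = 0.
Feasibility: ΣzᵢKᵢ = 2.1029, Σzᵢ/Kᵢ = 1.4309 — both > 1, two phases present.
Newton–Raphson from ψ = 0.56:
  ψ = 0.5600: g = 0.19049, g' = -1.0541 → ψ = 0.7407
  ψ = 0.7407: g = -0.00776, g' = -1.1907 → ψ = 0.7342
Converged at ψ = 0.7342.

ψ = 0.7342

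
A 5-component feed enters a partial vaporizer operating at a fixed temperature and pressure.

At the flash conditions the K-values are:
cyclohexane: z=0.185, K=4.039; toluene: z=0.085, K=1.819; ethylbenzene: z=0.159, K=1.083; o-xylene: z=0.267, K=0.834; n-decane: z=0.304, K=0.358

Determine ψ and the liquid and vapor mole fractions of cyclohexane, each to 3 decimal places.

ψ = 0.415, x_cyclohexane = 0.082, y_cyclohexane = 0.331

Rachford–Rice: g(ψ) = Σ zᵢ(Kᵢ−1)/(1+ψ(Kᵢ−1)) = 0.
Feasibility: ΣzᵢKᵢ = 1.406, Σzᵢ/Kᵢ = 1.409 — both > 1, two phases present.
Iterate (Newton) starting at ψ = 0.35:
  ψ = 0.350: g = 0.0406, g' = -0.653 → ψ = 0.412
  ψ = 0.412: g = 0.0015, g' = -0.610 → ψ = 0.414
Converged at ψ = 0.415.
Compositions from xᵢ = zᵢ/(1+ψ(Kᵢ−1)), yᵢ = Kᵢxᵢ:
  cyclohexane: x = 0.082, y = 0.331
  toluene: x = 0.063, y = 0.115
  ethylbenzene: x = 0.154, y = 0.166
  o-xylene: x = 0.287, y = 0.239
  n-decane: x = 0.414, y = 0.148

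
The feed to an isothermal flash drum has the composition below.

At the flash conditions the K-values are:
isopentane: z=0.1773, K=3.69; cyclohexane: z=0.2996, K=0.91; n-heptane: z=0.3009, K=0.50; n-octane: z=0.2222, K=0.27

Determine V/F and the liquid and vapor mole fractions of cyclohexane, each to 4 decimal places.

V/F = 0.1153, x_cyclohexane = 0.3027, y_cyclohexane = 0.2755

Iterate (Newton) starting at V/F = 0.5:
  V/F = 0.5000: g = -0.28089, g' = -0.6634 → V/F = 0.0766
  V/F = 0.0766: g = 0.04009, g' = -1.0988 → V/F = 0.1130
  V/F = 0.1130: g = 0.00222, g' = -0.9820 → V/F = 0.1153
Converged at V/F = 0.1153.
Compositions from xᵢ = zᵢ/(1+V/F(Kᵢ−1)), yᵢ = Kᵢxᵢ:
  isopentane: x = 0.1353, y = 0.4993
  cyclohexane: x = 0.3027, y = 0.2755
  n-heptane: x = 0.3193, y = 0.1597
  n-octane: x = 0.2426, y = 0.0655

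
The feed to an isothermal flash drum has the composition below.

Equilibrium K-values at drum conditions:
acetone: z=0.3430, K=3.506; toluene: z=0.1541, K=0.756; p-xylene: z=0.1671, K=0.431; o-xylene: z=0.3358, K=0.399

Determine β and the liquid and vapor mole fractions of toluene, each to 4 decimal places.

β = 0.3986, x_toluene = 0.1707, y_toluene = 0.1291

Let β = V/F and solve Σ zᵢ(Kᵢ−1)/(1+β(Kᵢ−1)) = 0.
Check two-phase: ΣzᵢKᵢ = 1.5251 > 1 and Σzᵢ/Kᵢ = 1.5310 > 1, so g(0) = 0.5251 > 0 and g(1) = -0.5310 < 0.
Newton–Raphson from β = 0.31:
  β = 0.3100: g = 0.07961, g' = -0.9559 → β = 0.3933
  β = 0.3933: g = 0.00455, g' = -0.8554 → β = 0.3986
Converged at β = 0.3986.
Compositions from xᵢ = zᵢ/(1+β(Kᵢ−1)), yᵢ = Kᵢxᵢ:
  acetone: x = 0.1716, y = 0.6016
  toluene: x = 0.1707, y = 0.1291
  p-xylene: x = 0.2161, y = 0.0931
  o-xylene: x = 0.4416, y = 0.1762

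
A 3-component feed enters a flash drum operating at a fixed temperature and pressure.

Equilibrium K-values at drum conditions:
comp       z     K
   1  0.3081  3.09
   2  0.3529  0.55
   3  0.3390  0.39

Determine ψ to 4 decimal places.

ψ = 0.2500

Material balance + equilibrium reduce to Σ zᵢ(Kᵢ−1)/(1+ψ(Kᵢ−1)) = 0.
g(0) = ΣzᵢKᵢ − 1 = 0.2783 and g(1) = 1 − Σzᵢ/Kᵢ = -0.6106, so a root lies in (0, 1).
Newton–Raphson from ψ = 0.5:
  ψ = 0.5000: g = -0.18757, g' = -0.7019 → ψ = 0.2328
  ψ = 0.2328: g = 0.01478, g' = -0.8696 → ψ = 0.2498
  ψ = 0.2498: g = 0.00019, g' = -0.8472 → ψ = 0.2500
Converged at ψ = 0.2500.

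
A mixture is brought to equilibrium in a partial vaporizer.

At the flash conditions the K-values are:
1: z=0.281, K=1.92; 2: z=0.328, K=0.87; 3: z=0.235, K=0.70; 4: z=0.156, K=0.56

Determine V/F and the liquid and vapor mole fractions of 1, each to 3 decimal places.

V/F = 0.308, x_1 = 0.219, y_1 = 0.420

Material balance + equilibrium reduce to Σ zᵢ(Kᵢ−1)/(1+V/F(Kᵢ−1)) = 0.
Feasibility: ΣzᵢKᵢ = 1.077, Σzᵢ/Kᵢ = 1.138 — both > 1, two phases present.
Newton–Raphson from V/F = 0.5:
  V/F = 0.500: g = -0.0395, g' = -0.197 → V/F = 0.299
  V/F = 0.299: g = 0.0018, g' = -0.218 → V/F = 0.308
Converged at V/F = 0.308.
Compositions from xᵢ = zᵢ/(1+V/F(Kᵢ−1)), yᵢ = Kᵢxᵢ:
  1: x = 0.219, y = 0.420
  2: x = 0.342, y = 0.297
  3: x = 0.259, y = 0.181
  4: x = 0.180, y = 0.101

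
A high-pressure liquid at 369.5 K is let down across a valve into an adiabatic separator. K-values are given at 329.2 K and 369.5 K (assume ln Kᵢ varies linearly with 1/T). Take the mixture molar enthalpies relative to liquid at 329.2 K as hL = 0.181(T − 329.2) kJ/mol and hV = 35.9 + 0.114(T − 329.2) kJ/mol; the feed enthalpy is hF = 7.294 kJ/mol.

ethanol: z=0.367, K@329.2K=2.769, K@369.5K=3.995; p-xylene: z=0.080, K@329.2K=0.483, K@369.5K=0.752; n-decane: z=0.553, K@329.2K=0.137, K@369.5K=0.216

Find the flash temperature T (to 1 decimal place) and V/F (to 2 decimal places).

T = 339.6 K, V/F = 0.15

Adiabatic flash: solve Rachford–Rice at each trial T, then check hF = ψ·hV(T) + (1−ψ)·hL(T).
  T = 329.2 K: K = (2.769, 0.483, 0.137), RR gives ψ = 0.089, H_out = 3.211 kJ/mol
  T = 369.5 K: K = (3.995, 0.752, 0.216), RR gives ψ = 0.294, H_out = 17.048 kJ/mol
  T = 349.4 K: K = (3.363, 0.611, 0.174), RR gives ψ = 0.206, H_out = 10.756 kJ/mol
  T = 339.3 K: K = (3.060, 0.545, 0.155), RR gives ψ = 0.152, H_out = 7.198 kJ/mol
  T = 344.4 K: K = (3.212, 0.578, 0.165), RR gives ψ = 0.180, H_out = 9.039 kJ/mol
  T = 341.9 K: K = (3.137, 0.562, 0.160), RR gives ψ = 0.167, H_out = 8.149 kJ/mol
  T = 340.6 K: K = (3.099, 0.553, 0.158), RR gives ψ = 0.160, H_out = 7.677 kJ/mol
Linear interpolation between T = 339.3 (H_out = 7.198) and T = 340.6 (H_out = 7.677) on hF = 7.294 gives T ≈ 339.6 K, at which ψ = 0.15.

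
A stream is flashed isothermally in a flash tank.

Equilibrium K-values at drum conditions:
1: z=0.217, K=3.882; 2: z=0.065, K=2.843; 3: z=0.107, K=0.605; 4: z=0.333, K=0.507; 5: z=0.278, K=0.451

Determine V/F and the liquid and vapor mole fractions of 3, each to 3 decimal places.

Rachford–Rice: g(V/F) = Σ zᵢ(Kᵢ−1)/(1+V/F(Kᵢ−1)) = 0.
g(0) = ΣzᵢKᵢ − 1 = 0.386 and g(1) = 1 − Σzᵢ/Kᵢ = -0.529, so a root lies in (0, 1).
Iterate (Newton) starting at V/F = 0.5:
  V/F = 0.500: g = -0.1624, g' = -0.690 → V/F = 0.265
  V/F = 0.265: g = 0.0207, g' = -0.922 → V/F = 0.287
  V/F = 0.287: g = 0.0004, g' = -0.883 → V/F = 0.288
Converged at V/F = 0.288.
Compositions from xᵢ = zᵢ/(1+V/F(Kᵢ−1)), yᵢ = Kᵢxᵢ:
  1: x = 0.119, y = 0.461
  2: x = 0.042, y = 0.121
  3: x = 0.121, y = 0.073
  4: x = 0.388, y = 0.197
  5: x = 0.330, y = 0.149

V/F = 0.288, x_3 = 0.121, y_3 = 0.073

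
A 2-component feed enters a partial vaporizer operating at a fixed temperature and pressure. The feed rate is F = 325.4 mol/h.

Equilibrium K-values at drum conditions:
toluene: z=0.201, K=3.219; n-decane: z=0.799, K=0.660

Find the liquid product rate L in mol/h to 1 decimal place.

L = 250.2 mol/h

Binary case is linear: z₁(K₁−1)(1+ψ(K₂−1)) + z₂(K₂−1)(1+ψ(K₁−1)) = 0
⇒ ψ = [z₁(K₁−1)+z₂(K₂−1)] / [−(K₁−1)(K₂−1)] = 0.1744/0.7545 = 0.231
Then V = ψ·F = 0.2311·325.4 = 75.2 mol/h and L = F − V = 250.2 mol/h.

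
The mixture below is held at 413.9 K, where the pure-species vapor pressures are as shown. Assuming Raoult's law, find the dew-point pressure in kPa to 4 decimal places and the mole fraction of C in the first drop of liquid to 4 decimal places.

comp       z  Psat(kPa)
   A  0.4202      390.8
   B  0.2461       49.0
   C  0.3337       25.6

Pdew = 52.2662 kPa, x_C = 0.6813

At the dew point ψ → 1, so Σzᵢ/Kᵢ = 1 with Kᵢ = Pᵢˢᵃᵗ/P ⇒ 1/P = Σzᵢ/Pᵢˢᵃᵗ.
1/P = 0.4202/390.8 + 0.2461/49.0 + 0.3337/25.6 = 0.0191328 ⇒ P = 52.2662 kPa
xᵢ = zᵢP/Pᵢˢᵃᵗ ⇒ x_C = 0.3337·52.2662/25.6 = 0.6813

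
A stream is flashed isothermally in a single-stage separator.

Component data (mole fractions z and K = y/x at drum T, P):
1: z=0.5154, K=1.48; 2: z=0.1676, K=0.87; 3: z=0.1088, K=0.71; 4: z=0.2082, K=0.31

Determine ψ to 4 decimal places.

Material balance + equilibrium reduce to Σ zᵢ(Kᵢ−1)/(1+ψ(Kᵢ−1)) = 0.
Feasibility: ΣzᵢKᵢ = 1.0504, Σzᵢ/Kᵢ = 1.3657 — both > 1, two phases present.
Newton–Raphson from ψ = 0.61:
  ψ = 0.6100: g = -0.11871, g' = -0.3835 → ψ = 0.3004
  ψ = 0.3004: g = -0.02225, g' = -0.2625 → ψ = 0.2157
  ψ = 0.2157: g = -0.00066, g' = -0.2477 → ψ = 0.2130
Converged at ψ = 0.2130.

ψ = 0.2130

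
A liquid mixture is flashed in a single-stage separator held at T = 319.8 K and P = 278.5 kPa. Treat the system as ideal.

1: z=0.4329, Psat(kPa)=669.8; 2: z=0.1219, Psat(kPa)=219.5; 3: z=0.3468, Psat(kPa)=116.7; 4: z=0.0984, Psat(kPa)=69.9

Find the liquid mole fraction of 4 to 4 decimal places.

x_4 = 0.1390

Raoult's law: Kᵢ = Pᵢˢᵃᵗ/P = Pᵢˢᵃᵗ/278.5.
  K_1 = 669.8/278.5 = 2.405027, K_2 = 219.5/278.5 = 0.788151, K_3 = 116.7/278.5 = 0.419031, K_4 = 69.9/278.5 = 0.250987
Let ψ = V/F and solve Σ zᵢ(Kᵢ−1)/(1+ψ(Kᵢ−1)) = 0.
g(0) = ΣzᵢKᵢ − 1 = 0.3072 and g(1) = 1 − Σzᵢ/Kᵢ = -0.5543, so a root lies in (0, 1).
Newton iteration, ψ⁰ = 0.5:
  ψ = 0.5000: g = -0.07343, g' = -0.6753 → ψ = 0.3913
  ψ = 0.3913: g = -0.00069, g' = -0.6688 → ψ = 0.3902
Converged at ψ = 0.3902.
Compositions from xᵢ = zᵢ/(1+ψ(Kᵢ−1)), yᵢ = Kᵢxᵢ:
  1: x = 0.2796, y = 0.6724
  2: x = 0.1329, y = 0.1047
  3: x = 0.4485, y = 0.1879
  4: x = 0.1390, y = 0.0349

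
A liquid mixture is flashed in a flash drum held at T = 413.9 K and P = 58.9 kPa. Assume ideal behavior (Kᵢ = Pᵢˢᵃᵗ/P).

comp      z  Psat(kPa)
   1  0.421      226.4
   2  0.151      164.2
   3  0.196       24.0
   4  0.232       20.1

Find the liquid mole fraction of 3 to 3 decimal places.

x_3 = 0.348

Raoult's law: Kᵢ = Pᵢˢᵃᵗ/P = Pᵢˢᵃᵗ/58.9.
  K_1 = 226.4/58.9 = 3.84380, K_2 = 164.2/58.9 = 2.78778, K_3 = 24.0/58.9 = 0.40747, K_4 = 20.1/58.9 = 0.34126
Newton–Raphson from β = 0.5:
  β = 0.500: g = 0.2440, g' = -1.078 → β = 0.726
  β = 0.726: g = 0.0111, g' = -1.036 → β = 0.737
Converged at β = 0.737.
Compositions from xᵢ = zᵢ/(1+β(Kᵢ−1)), yᵢ = Kᵢxᵢ:
  1: x = 0.136, y = 0.523
  2: x = 0.065, y = 0.182
  3: x = 0.348, y = 0.142
  4: x = 0.451, y = 0.154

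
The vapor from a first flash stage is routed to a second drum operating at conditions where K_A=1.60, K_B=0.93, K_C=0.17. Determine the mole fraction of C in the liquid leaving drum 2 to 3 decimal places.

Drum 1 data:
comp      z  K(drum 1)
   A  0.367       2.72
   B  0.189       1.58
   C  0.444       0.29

x_C (drum 2) = 0.304

Drum 1:
Let ψ₁ = V/F and solve Σ zᵢ(Kᵢ−1)/(1+ψ₁(Kᵢ−1)) = 0.
g(0) = ΣzᵢKᵢ − 1 = 0.426 and g(1) = 1 − Σzᵢ/Kᵢ = -0.786, so a root lies in (0, 1).
Newton–Raphson from ψ₁ = 0.68:
  ψ₁ = 0.680: g = -0.2400, g' = -1.100 → ψ₁ = 0.462
  ψ₁ = 0.462: g = -0.0308, g' = -0.872 → ψ₁ = 0.427
  ψ₁ = 0.427: g = -0.0002, g' = -0.863 → ψ₁ = 0.426
Converged at ψ₁ = 0.426.
Drum-1 compositions:
  A: x = 0.212, y = 0.576
  B: x = 0.152, y = 0.239
  C: x = 0.637, y = 0.185
Drum-2 feed = drum-1 vapor: z₂ = (0.5759, 0.2394, 0.1847).
Drum 2:
Newton iteration, ψ₂⁰ = 0.33:
  ψ₂ = 0.330: g = 0.0602, g' = -0.387 → ψ₂ = 0.486
  ψ₂ = 0.486: g = -0.0065, g' = -0.483 → ψ₂ = 0.472
Converged at ψ₂ = 0.472.
  A: x = 0.449, y = 0.718
  B: x = 0.248, y = 0.230
  C: x = 0.304, y = 0.052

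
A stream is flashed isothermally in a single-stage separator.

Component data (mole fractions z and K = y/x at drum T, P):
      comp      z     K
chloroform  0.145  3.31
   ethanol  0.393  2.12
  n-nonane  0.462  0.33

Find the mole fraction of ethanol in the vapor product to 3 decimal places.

Rachford–Rice: g(β) = Σ zᵢ(Kᵢ−1)/(1+β(Kᵢ−1)) = 0.
Feasibility: ΣzᵢKᵢ = 1.466, Σzᵢ/Kᵢ = 1.629 — both > 1, two phases present.
Newton–Raphson from β = 0.5:
  β = 0.500: g = -0.0279, g' = -0.838 → β = 0.467
Converged at β = 0.467.
Compositions from xᵢ = zᵢ/(1+β(Kᵢ−1)), yᵢ = Kᵢxᵢ:
  chloroform: x = 0.070, y = 0.231
  ethanol: x = 0.258, y = 0.547
  n-nonane: x = 0.672, y = 0.222

y_ethanol = 0.547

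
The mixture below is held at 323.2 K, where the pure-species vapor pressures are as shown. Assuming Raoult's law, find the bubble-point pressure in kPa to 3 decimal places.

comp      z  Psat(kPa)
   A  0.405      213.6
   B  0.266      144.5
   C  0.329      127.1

At the bubble point ψ → 0, so ΣzᵢKᵢ = 1 with Kᵢ = Pᵢˢᵃᵗ/P ⇒ P = ΣzᵢPᵢˢᵃᵗ.
P = 0.405·213.6 + 0.266·144.5 + 0.329·127.1 = 166.761 kPa

Pbub = 166.761 kPa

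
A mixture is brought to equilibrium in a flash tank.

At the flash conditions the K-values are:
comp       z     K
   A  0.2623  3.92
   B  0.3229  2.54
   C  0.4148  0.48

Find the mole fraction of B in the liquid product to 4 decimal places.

x_B = 0.1336

Let ψ = V/F and solve Σ zᵢ(Kᵢ−1)/(1+ψ(Kᵢ−1)) = 0.
Feasibility: ΣzᵢKᵢ = 2.0475, Σzᵢ/Kᵢ = 1.0582 — both > 1, two phases present.
Newton iteration, ψ⁰ = 0.5:
  ψ = 0.5000: g = 0.30081, g' = -0.8188 → ψ = 0.8674
  ψ = 0.8674: g = 0.03679, g' = -0.6917 → ψ = 0.9206
  ψ = 0.9206: g = -0.00040, g' = -0.7082 → ψ = 0.9200
Converged at ψ = 0.9200.
Compositions from xᵢ = zᵢ/(1+ψ(Kᵢ−1)), yᵢ = Kᵢxᵢ:
  A: x = 0.0712, y = 0.2789
  B: x = 0.1336, y = 0.3394
  C: x = 0.7952, y = 0.3817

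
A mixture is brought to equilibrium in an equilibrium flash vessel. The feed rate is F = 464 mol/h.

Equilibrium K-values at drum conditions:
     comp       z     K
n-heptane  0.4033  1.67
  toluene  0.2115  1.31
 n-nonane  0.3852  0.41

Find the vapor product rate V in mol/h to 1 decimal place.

Rachford–Rice: g(ψ) = Σ zᵢ(Kᵢ−1)/(1+ψ(Kᵢ−1)) = 0.
g(0) = ΣzᵢKᵢ − 1 = 0.1085 and g(1) = 1 − Σzᵢ/Kᵢ = -0.3425, so a root lies in (0, 1).
Newton iteration, ψ⁰ = 0.5:
  ψ = 0.5000: g = -0.06319, g' = -0.3866 → ψ = 0.3365
  ψ = 0.3365: g = -0.00371, g' = -0.3460 → ψ = 0.3258
Converged at ψ = 0.3258.
Then V = ψ·F = 0.3258·464 = 151.2 mol/h and L = F − V = 312.8 mol/h.

V = 151.2 mol/h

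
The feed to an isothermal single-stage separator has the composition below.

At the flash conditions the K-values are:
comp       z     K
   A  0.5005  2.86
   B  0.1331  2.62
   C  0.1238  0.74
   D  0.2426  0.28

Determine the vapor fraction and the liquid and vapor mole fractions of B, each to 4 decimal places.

Rachford–Rice: g(ψ) = Σ zᵢ(Kᵢ−1)/(1+ψ(Kᵢ−1)) = 0.
Feasibility: ΣzᵢKᵢ = 1.9397, Σzᵢ/Kᵢ = 1.2595 — both > 1, two phases present.
Iterate (Newton) starting at ψ = 0.3:
  ψ = 0.3000: g = 0.48491, g' = -1.0860 → ψ = 0.7465
  ψ = 0.7465: g = 0.06974, g' = -0.9759 → ψ = 0.8180
  ψ = 0.8180: g = -0.00388, g' = -1.0948 → ψ = 0.8144
Converged at ψ = 0.8144.
Compositions from xᵢ = zᵢ/(1+ψ(Kᵢ−1)), yᵢ = Kᵢxᵢ:
  A: x = 0.1990, y = 0.5692
  B: x = 0.0574, y = 0.1504
  C: x = 0.1571, y = 0.1162
  D: x = 0.5865, y = 0.1642

ψ = 0.8144, x_B = 0.0574, y_B = 0.1504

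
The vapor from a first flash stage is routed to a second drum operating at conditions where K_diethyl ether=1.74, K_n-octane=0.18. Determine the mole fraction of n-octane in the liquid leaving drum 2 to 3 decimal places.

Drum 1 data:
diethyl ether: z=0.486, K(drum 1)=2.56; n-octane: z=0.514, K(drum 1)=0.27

x_n-octane (drum 2) = 0.474

Drum 1:
Material balance + equilibrium reduce to Σ zᵢ(Kᵢ−1)/(1+ψ₁(Kᵢ−1)) = 0.
Feasibility: ΣzᵢKᵢ = 1.383, Σzᵢ/Kᵢ = 2.094 — both > 1, two phases present.
Newton iteration, ψ₁⁰ = 0.5:
  ψ₁ = 0.500: g = -0.1650, g' = -1.053 → ψ₁ = 0.343
  ψ₁ = 0.343: g = -0.0069, g' = -0.989 → ψ₁ = 0.336
Converged at ψ₁ = 0.336.
Drum-1 compositions:
  diethyl ether: x = 0.319, y = 0.816
  n-octane: x = 0.681, y = 0.184
Drum-2 feed = drum-1 vapor: z₂ = (0.8161, 0.1839).
Drum 2:
Binary case is linear: z₁(K₁−1)(1+ψ₂(K₂−1)) + z₂(K₂−1)(1+ψ₂(K₁−1)) = 0
⇒ ψ₂ = [z₁(K₁−1)+z₂(K₂−1)] / [−(K₁−1)(K₂−1)] = 0.4531/0.6068 = 0.747
  diethyl ether: x = 0.526, y = 0.915
  n-octane: x = 0.474, y = 0.085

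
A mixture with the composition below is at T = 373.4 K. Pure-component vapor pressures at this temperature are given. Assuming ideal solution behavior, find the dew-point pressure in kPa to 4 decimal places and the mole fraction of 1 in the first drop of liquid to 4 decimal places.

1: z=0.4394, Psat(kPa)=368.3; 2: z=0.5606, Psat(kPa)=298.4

At the dew point ψ → 1, so Σzᵢ/Kᵢ = 1 with Kᵢ = Pᵢˢᵃᵗ/P ⇒ 1/P = Σzᵢ/Pᵢˢᵃᵗ.
1/P = 0.4394/368.3 + 0.5606/298.4 = 0.0030717 ⇒ P = 325.5489 kPa
xᵢ = zᵢP/Pᵢˢᵃᵗ ⇒ x_1 = 0.4394·325.5489/368.3 = 0.3884

Pdew = 325.5489 kPa, x_1 = 0.3884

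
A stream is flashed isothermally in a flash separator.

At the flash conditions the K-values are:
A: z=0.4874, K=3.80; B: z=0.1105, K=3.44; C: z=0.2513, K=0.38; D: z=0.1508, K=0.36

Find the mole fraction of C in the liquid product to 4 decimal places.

x_C = 0.5018

Newton iteration, V/F⁰ = 0.31:
  V/F = 0.3100: g = 0.57081, g' = -1.5525 → V/F = 0.6777
  V/F = 0.6777: g = 0.13348, g' = -1.0285 → V/F = 0.8075
  V/F = 0.8075: g = -0.00243, g' = -1.0858 → V/F = 0.8052
Converged at V/F = 0.8052.
Compositions from xᵢ = zᵢ/(1+V/F(Kᵢ−1)), yᵢ = Kᵢxᵢ:
  A: x = 0.1498, y = 0.5691
  B: x = 0.0373, y = 0.1282
  C: x = 0.5018, y = 0.1907
  D: x = 0.3111, y = 0.1120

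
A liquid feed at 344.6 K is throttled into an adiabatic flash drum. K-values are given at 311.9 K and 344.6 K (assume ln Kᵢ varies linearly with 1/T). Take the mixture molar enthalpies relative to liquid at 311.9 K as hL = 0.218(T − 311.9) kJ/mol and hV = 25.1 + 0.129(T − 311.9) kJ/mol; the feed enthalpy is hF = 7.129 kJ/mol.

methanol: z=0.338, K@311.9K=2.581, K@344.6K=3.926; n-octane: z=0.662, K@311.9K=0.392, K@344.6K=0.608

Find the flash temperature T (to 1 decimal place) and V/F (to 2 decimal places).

Adiabatic flash: solve Rachford–Rice at each trial T, then check hF = ψ·hV(T) + (1−ψ)·hL(T).
  T = 311.9 K: K = (2.581, 0.392), RR gives ψ = 0.137, H_out = 3.444 kJ/mol
  T = 344.6 K: K = (3.926, 0.608), RR gives ψ = 0.636, H_out = 21.241 kJ/mol
  T = 328.2 K: K = (3.215, 0.493), RR gives ψ = 0.368, H_out = 12.257 kJ/mol
  T = 320.0 K: K = (2.887, 0.441), RR gives ψ = 0.253, H_out = 7.944 kJ/mol
  T = 315.9 K: K = (2.730, 0.416), RR gives ψ = 0.196, H_out = 5.713 kJ/mol
  T = 317.9 K: K = (2.806, 0.428), RR gives ψ = 0.224, H_out = 6.811 kJ/mol
Linear interpolation between T = 317.9 (H_out = 6.811) and T = 320.0 (H_out = 7.944) on hF = 7.129 gives T ≈ 318.5 K, at which ψ = 0.23.

T = 318.5 K, V/F = 0.23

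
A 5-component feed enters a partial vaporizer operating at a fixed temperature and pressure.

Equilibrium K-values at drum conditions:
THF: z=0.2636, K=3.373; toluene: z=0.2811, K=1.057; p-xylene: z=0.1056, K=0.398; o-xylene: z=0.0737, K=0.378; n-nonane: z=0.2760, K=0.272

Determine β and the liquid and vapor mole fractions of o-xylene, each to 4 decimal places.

Let β = V/F and solve Σ zᵢ(Kᵢ−1)/(1+β(Kᵢ−1)) = 0.
g(0) = ΣzᵢKᵢ − 1 = 0.3312 and g(1) = 1 − Σzᵢ/Kᵢ = -0.8191, so a root lies in (0, 1).
Iterate (Newton) starting at β = 0.5:
  β = 0.5000: g = -0.17174, g' = -0.8114 → β = 0.2883
  β = 0.2883: g = 0.00008, g' = -0.8569 → β = 0.2884
Converged at β = 0.2884.
Compositions from xᵢ = zᵢ/(1+β(Kᵢ−1)), yᵢ = Kᵢxᵢ:
  THF: x = 0.1565, y = 0.5279
  toluene: x = 0.2766, y = 0.2923
  p-xylene: x = 0.1278, y = 0.0509
  o-xylene: x = 0.0898, y = 0.0339
  n-nonane: x = 0.3494, y = 0.0950

β = 0.2884, x_o-xylene = 0.0898, y_o-xylene = 0.0339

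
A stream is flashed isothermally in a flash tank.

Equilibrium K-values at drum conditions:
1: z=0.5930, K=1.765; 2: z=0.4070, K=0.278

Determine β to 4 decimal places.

Material balance + equilibrium reduce to Σ zᵢ(Kᵢ−1)/(1+β(Kᵢ−1)) = 0.
g(0) = ΣzᵢKᵢ − 1 = 0.1598 and g(1) = 1 − Σzᵢ/Kᵢ = -0.8000, so a root lies in (0, 1).
Binary case is linear: z₁(K₁−1)(1+β(K₂−1)) + z₂(K₂−1)(1+β(K₁−1)) = 0
⇒ β = [z₁(K₁−1)+z₂(K₂−1)] / [−(K₁−1)(K₂−1)] = 0.15979/0.55233 = 0.2893

β = 0.2893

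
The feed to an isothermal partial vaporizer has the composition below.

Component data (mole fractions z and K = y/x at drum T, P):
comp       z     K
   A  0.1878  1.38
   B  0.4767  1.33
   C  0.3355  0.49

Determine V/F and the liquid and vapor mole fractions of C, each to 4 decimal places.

Iterate (Newton) starting at V/F = 0.5:
  V/F = 0.5000: g = -0.03467, g' = -0.2146 → V/F = 0.3385
  V/F = 0.3385: g = -0.00206, g' = -0.1908 → V/F = 0.3276
Converged at V/F = 0.3276.
Compositions from xᵢ = zᵢ/(1+V/F(Kᵢ−1)), yᵢ = Kᵢxᵢ:
  A: x = 0.1670, y = 0.2305
  B: x = 0.4302, y = 0.5722
  C: x = 0.4028, y = 0.1974

V/F = 0.3276, x_C = 0.4028, y_C = 0.1974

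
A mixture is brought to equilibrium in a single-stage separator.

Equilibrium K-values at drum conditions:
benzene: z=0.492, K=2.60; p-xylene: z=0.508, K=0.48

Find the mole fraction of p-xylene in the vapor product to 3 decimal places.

Binary case is linear: z₁(K₁−1)(1+β(K₂−1)) + z₂(K₂−1)(1+β(K₁−1)) = 0
⇒ β = [z₁(K₁−1)+z₂(K₂−1)] / [−(K₁−1)(K₂−1)] = 0.5230/0.8320 = 0.629
Compositions from xᵢ = zᵢ/(1+β(Kᵢ−1)), yᵢ = Kᵢxᵢ:
  benzene: x = 0.245, y = 0.638
  p-xylene: x = 0.755, y = 0.362

y_p-xylene = 0.362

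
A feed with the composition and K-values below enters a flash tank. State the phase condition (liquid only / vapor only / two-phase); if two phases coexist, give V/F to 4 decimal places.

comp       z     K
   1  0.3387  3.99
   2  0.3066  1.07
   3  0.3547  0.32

two-phase, V/F = 0.5715

ΣzᵢKᵢ = 1.7930; Σzᵢ/Kᵢ = 1.4799.
Both exceed 1, so a two-phase solution exists.
Let ψ = V/F and solve Σ zᵢ(Kᵢ−1)/(1+ψ(Kᵢ−1)) = 0.
Iterate (Newton) starting at ψ = 0.5:
  ψ = 0.5000: g = 0.06118, g' = -0.8644 → ψ = 0.5708
  ψ = 0.5708: g = 0.00060, g' = -0.8528 → ψ = 0.5715
Converged at ψ = 0.5715.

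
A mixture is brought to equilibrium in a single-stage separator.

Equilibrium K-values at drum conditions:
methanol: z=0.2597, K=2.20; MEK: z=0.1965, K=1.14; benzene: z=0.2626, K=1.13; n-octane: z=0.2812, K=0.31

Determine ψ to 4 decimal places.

ψ = 0.4025

Material balance + equilibrium reduce to Σ zᵢ(Kᵢ−1)/(1+ψ(Kᵢ−1)) = 0.
g(0) = ΣzᵢKᵢ − 1 = 0.1793 and g(1) = 1 − Σzᵢ/Kᵢ = -0.4299, so a root lies in (0, 1).
Newton iteration, ψ⁰ = 0.5:
  ψ = 0.5000: g = -0.04369, g' = -0.4654 → ψ = 0.4061
  ψ = 0.4061: g = -0.00159, g' = -0.4349 → ψ = 0.4025
Converged at ψ = 0.4025.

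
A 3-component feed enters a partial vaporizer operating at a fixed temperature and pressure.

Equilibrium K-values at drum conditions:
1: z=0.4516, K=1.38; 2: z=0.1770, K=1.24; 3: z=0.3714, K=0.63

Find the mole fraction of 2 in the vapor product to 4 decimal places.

Let ψ = V/F and solve Σ zᵢ(Kᵢ−1)/(1+ψ(Kᵢ−1)) = 0.
Feasibility: ΣzᵢKᵢ = 1.0767, Σzᵢ/Kᵢ = 1.0595 — both > 1, two phases present.
Newton–Raphson from ψ = 0.5:
  ψ = 0.5000: g = 0.01353, g' = -0.1307 → ψ = 0.6035
  ψ = 0.6035: g = -0.00022, g' = -0.1352 → ψ = 0.6018
Converged at ψ = 0.6018.
Compositions from xᵢ = zᵢ/(1+ψ(Kᵢ−1)), yᵢ = Kᵢxᵢ:
  1: x = 0.3675, y = 0.5072
  2: x = 0.1547, y = 0.1918
  3: x = 0.4778, y = 0.3010

y_2 = 0.1918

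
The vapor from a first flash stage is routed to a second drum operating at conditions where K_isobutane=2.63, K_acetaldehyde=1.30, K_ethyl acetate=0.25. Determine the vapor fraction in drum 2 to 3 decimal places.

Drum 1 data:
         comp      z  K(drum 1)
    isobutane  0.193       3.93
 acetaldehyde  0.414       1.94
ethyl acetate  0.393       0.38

Drum 1:
Let ψ₁ = V/F and solve Σ zᵢ(Kᵢ−1)/(1+ψ₁(Kᵢ−1)) = 0.
g(0) = ΣzᵢKᵢ − 1 = 0.711 and g(1) = 1 − Σzᵢ/Kᵢ = -0.297, so a root lies in (0, 1).
Newton iteration, ψ₁⁰ = 0.5:
  ψ₁ = 0.500: g = 0.1410, g' = -0.759 → ψ₁ = 0.686
  ψ₁ = 0.686: g = 0.0007, g' = -0.775 → ψ₁ = 0.687
Converged at ψ₁ = 0.687.
Drum-1 compositions:
  isobutane: x = 0.064, y = 0.252
  acetaldehyde: x = 0.252, y = 0.488
  ethyl acetate: x = 0.684, y = 0.260
Drum-2 feed = drum-1 vapor: z₂ = (0.2518, 0.4881, 0.2600).
Drum 2:
Material balance + equilibrium reduce to Σ zᵢ(Kᵢ−1)/(1+ψ₂(Kᵢ−1)) = 0.
Feasibility: ΣzᵢKᵢ = 1.362, Σzᵢ/Kᵢ = 1.511 — both > 1, two phases present.
Iterate (Newton) starting at ψ₂ = 0.63:
  ψ₂ = 0.630: g = -0.0440, g' = -0.720 → ψ₂ = 0.569
  ψ₂ = 0.569: g = -0.0020, g' = -0.657 → ψ₂ = 0.566
Converged at ψ₂ = 0.566.
  isobutane: x = 0.131, y = 0.345
  acetaldehyde: x = 0.417, y = 0.542
  ethyl acetate: x = 0.452, y = 0.113

V/F (drum 2) = 0.566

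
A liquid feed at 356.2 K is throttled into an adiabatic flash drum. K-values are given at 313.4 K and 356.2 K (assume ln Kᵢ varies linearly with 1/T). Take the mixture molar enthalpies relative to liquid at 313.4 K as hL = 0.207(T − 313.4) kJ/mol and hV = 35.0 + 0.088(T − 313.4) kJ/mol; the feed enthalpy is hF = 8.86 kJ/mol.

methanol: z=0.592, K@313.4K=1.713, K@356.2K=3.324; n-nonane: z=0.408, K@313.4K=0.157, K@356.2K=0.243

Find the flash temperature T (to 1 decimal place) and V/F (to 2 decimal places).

T = 317.9 K, V/F = 0.23

Adiabatic flash: solve Rachford–Rice at each trial T, then check hF = ψ·hV(T) + (1−ψ)·hL(T).
  T = 313.4 K: K = (1.713, 0.157), RR gives ψ = 0.130, H_out = 4.551 kJ/mol
  T = 356.2 K: K = (3.324, 0.243), RR gives ψ = 0.606, H_out = 26.997 kJ/mol
  T = 334.8 K: K = (2.437, 0.198), RR gives ψ = 0.454, H_out = 19.175 kJ/mol
  T = 324.1 K: K = (2.055, 0.177), RR gives ψ = 0.333, H_out = 13.436 kJ/mol
  T = 318.8 K: K = (1.881, 0.167), RR gives ψ = 0.247, H_out = 9.619 kJ/mol
  T = 316.1 K: K = (1.796, 0.162), RR gives ψ = 0.194, H_out = 7.273 kJ/mol
  T = 317.5 K: K = (1.839, 0.165), RR gives ψ = 0.223, H_out = 8.531 kJ/mol
Linear interpolation between T = 317.5 (H_out = 8.531) and T = 318.8 (H_out = 9.619) on hF = 8.86 gives T ≈ 317.9 K, at which ψ = 0.23.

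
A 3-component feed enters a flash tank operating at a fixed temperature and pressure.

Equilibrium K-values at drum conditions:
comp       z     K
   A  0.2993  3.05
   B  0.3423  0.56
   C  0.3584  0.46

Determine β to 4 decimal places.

β = 0.2666

Material balance + equilibrium reduce to Σ zᵢ(Kᵢ−1)/(1+β(Kᵢ−1)) = 0.
Feasibility: ΣzᵢKᵢ = 1.2694, Σzᵢ/Kᵢ = 1.4885 — both > 1, two phases present.
Iterate (Newton) starting at β = 0.58:
  β = 0.5800: g = -0.20372, g' = -0.6035 → β = 0.2425
  β = 0.2425: g = 0.01857, g' = -0.7827 → β = 0.2662
  β = 0.2662: g = 0.00035, g' = -0.7540 → β = 0.2666
Converged at β = 0.2666.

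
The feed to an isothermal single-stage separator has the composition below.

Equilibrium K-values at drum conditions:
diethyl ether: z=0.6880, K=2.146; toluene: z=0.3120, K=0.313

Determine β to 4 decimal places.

Let β = V/F and solve Σ zᵢ(Kᵢ−1)/(1+β(Kᵢ−1)) = 0.
Feasibility: ΣzᵢKᵢ = 1.5741, Σzᵢ/Kᵢ = 1.3174 — both > 1, two phases present.
Binary case is linear: z₁(K₁−1)(1+β(K₂−1)) + z₂(K₂−1)(1+β(K₁−1)) = 0
⇒ β = [z₁(K₁−1)+z₂(K₂−1)] / [−(K₁−1)(K₂−1)] = 0.57410/0.78730 = 0.7292

β = 0.7292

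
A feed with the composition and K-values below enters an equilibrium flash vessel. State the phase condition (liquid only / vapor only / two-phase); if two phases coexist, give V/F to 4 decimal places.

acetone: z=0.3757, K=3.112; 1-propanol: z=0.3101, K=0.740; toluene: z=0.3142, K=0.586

two-phase, V/F = 0.7967

ΣzᵢKᵢ = 1.5828; Σzᵢ/Kᵢ = 1.0760.
Both exceed 1, so a two-phase solution exists.
Newton–Raphson from ψ = 0.5:
  ψ = 0.5000: g = 0.12923, g' = -0.5098 → ψ = 0.7535
  ψ = 0.7535: g = 0.01688, g' = -0.3957 → ψ = 0.7961
  ψ = 0.7961: g = 0.00021, g' = -0.3862 → ψ = 0.7967
Converged at ψ = 0.7967.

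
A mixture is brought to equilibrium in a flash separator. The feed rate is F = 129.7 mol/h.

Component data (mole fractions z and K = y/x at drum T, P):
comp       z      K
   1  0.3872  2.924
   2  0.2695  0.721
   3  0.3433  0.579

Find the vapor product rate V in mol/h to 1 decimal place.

Newton iteration, ψ⁰ = 0.5:
  ψ = 0.5000: g = 0.10926, g' = -0.4983 → ψ = 0.7193
  ψ = 0.7193: g = 0.01114, g' = -0.4102 → ψ = 0.7464
  ψ = 0.7464: g = 0.00008, g' = -0.4044 → ψ = 0.7466
Converged at ψ = 0.7466.
Then V = ψ·F = 0.7466·129.7 = 96.8 mol/h and L = F − V = 32.9 mol/h.

V = 96.8 mol/h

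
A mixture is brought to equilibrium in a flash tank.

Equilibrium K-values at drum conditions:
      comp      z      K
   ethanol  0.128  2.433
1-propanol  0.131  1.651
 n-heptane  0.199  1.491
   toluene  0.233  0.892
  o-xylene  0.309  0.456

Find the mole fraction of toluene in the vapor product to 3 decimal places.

Material balance + equilibrium reduce to Σ zᵢ(Kᵢ−1)/(1+β(Kᵢ−1)) = 0.
Check two-phase: ΣzᵢKᵢ = 1.173 > 1 and Σzᵢ/Kᵢ = 1.204 > 1, so g(0) = 0.173 > 0 and g(1) = -0.204 < 0.
Newton–Raphson from β = 0.5:
  β = 0.500: g = -0.0079, g' = -0.327 → β = 0.476
Converged at β = 0.476.
Compositions from xᵢ = zᵢ/(1+β(Kᵢ−1)), yᵢ = Kᵢxᵢ:
  ethanol: x = 0.076, y = 0.185
  1-propanol: x = 0.100, y = 0.165
  n-heptane: x = 0.161, y = 0.241
  toluene: x = 0.246, y = 0.219
  o-xylene: x = 0.417, y = 0.190

y_toluene = 0.219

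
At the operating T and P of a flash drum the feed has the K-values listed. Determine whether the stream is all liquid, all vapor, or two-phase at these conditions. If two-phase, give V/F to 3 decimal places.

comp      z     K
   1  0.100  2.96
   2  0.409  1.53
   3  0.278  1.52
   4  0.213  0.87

ΣzᵢKᵢ = 1.530; Σzᵢ/Kᵢ = 0.729.
Since Σzᵢ/Kᵢ < 1 the mixture is above its dew point — single vapor phase.

all vapor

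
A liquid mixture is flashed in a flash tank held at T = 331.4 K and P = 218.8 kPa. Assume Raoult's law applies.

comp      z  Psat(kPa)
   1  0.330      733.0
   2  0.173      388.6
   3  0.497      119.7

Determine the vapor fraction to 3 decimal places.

Raoult's law: Kᵢ = Pᵢˢᵃᵗ/P = Pᵢˢᵃᵗ/218.8.
  K_1 = 733.0/218.8 = 3.35009, K_2 = 388.6/218.8 = 1.77605, K_3 = 119.7/218.8 = 0.54707
Rachford–Rice: g(ψ) = Σ zᵢ(Kᵢ−1)/(1+ψ(Kᵢ−1)) = 0.
Feasibility: ΣzᵢKᵢ = 1.685, Σzᵢ/Kᵢ = 1.104 — both > 1, two phases present.
Iterate (Newton) starting at ψ = 0.5:
  ψ = 0.500: g = 0.1623, g' = -0.610 → ψ = 0.766
  ψ = 0.766: g = 0.0164, g' = -0.512 → ψ = 0.798
Converged at ψ = 0.798.

ψ = 0.798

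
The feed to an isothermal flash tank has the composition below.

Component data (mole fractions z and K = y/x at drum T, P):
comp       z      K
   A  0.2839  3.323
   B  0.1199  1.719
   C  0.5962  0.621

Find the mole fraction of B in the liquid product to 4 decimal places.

Material balance + equilibrium reduce to Σ zᵢ(Kᵢ−1)/(1+β(Kᵢ−1)) = 0.
Feasibility: ΣzᵢKᵢ = 1.5197, Σzᵢ/Kᵢ = 1.1152 — both > 1, two phases present.
Newton iteration, β⁰ = 0.5:
  β = 0.5000: g = 0.08973, g' = -0.4918 → β = 0.6825
  β = 0.6825: g = 0.00813, g' = -0.4129 → β = 0.7021
  β = 0.7021: g = 0.00005, g' = -0.4077 → β = 0.7023
Converged at β = 0.7023.
Compositions from xᵢ = zᵢ/(1+β(Kᵢ−1)), yᵢ = Kᵢxᵢ:
  A: x = 0.1079, y = 0.3585
  B: x = 0.0797, y = 0.1370
  C: x = 0.8124, y = 0.5045

x_B = 0.0797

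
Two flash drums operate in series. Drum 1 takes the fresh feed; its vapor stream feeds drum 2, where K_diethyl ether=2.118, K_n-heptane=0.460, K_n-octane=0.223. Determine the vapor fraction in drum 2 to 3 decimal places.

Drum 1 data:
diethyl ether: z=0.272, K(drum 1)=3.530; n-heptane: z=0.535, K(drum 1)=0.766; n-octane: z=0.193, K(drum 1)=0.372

Drum 1:
Let ψ₁ = V/F and solve Σ zᵢ(Kᵢ−1)/(1+ψ₁(Kᵢ−1)) = 0.
g(0) = ΣzᵢKᵢ − 1 = 0.442 and g(1) = 1 − Σzᵢ/Kᵢ = -0.294, so a root lies in (0, 1).
Newton iteration, ψ₁⁰ = 0.68:
  ψ₁ = 0.680: g = -0.1075, g' = -0.509 → ψ₁ = 0.469
  ψ₁ = 0.469: g = 0.0025, g' = -0.554 → ψ₁ = 0.473
Converged at ψ₁ = 0.473.
Drum-1 compositions:
  diethyl ether: x = 0.124, y = 0.437
  n-heptane: x = 0.602, y = 0.461
  n-octane: x = 0.275, y = 0.102
Drum-2 feed = drum-1 vapor: z₂ = (0.4370, 0.4608, 0.1021).
Drum 2:
Newton–Raphson from ψ₂ = 0.62:
  ψ₂ = 0.620: g = -0.2387, g' = -0.724 → ψ₂ = 0.290
  ψ₂ = 0.290: g = -0.0287, g' = -0.603 → ψ₂ = 0.243
Converged at ψ₂ = 0.243.
  diethyl ether: x = 0.344, y = 0.728
  n-heptane: x = 0.530, y = 0.244
  n-octane: x = 0.126, y = 0.028

V/F (drum 2) = 0.243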